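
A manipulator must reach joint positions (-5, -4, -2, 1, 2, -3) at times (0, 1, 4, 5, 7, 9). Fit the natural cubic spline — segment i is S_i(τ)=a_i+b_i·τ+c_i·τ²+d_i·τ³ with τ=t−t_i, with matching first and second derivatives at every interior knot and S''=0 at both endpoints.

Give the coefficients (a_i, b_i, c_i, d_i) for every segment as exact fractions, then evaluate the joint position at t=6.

  seg 0: a=-5 b=4231/3534 c=0 d=-697/3534
  seg 1: a=-4 b=1070/1767 c=-697/1178 d=721/3534
  seg 2: a=-2 b=9061/3534 c=733/589 d=-2857/3534
  seg 3: a=1 b=4643/1767 c=-1391/1178 d=827/14136
  seg 4: a=2 b=-4925/3534 c=-1955/2356 d=1955/14136
S(6) = 11805/4712

Δ: Δ0=1, Δ1=2/3, Δ2=3, Δ3=1/2, Δ4=-5/2
row 1: diag=8, rhs=-2; c'=3/8, d'=-1/4
row 2: denom=8−3·3/8=55/8; d'=(14−3·-1/4)/(55/8)=118/55
row 3: denom=6−1·8/55=322/55; d'=(-15−1·118/55)/(322/55)=-41/14
row 4: denom=8−2·55/161=1178/161; d'=(-18−2·-41/14)/(1178/161)=-1955/1178
back: M4=-1955/1178
back: M3=-41/14−55/161·-1955/1178=-1391/589
back: M2=118/55−8/55·-1391/589=1466/589
back: M1=-1/4−3/8·1466/589=-697/589
M: M0=0, M1=-697/589, M2=1466/589, M3=-1391/589, M4=-1955/1178, M5=0
seg 0: a=-5, c=M0/2=0, d=(M1−M0)/(6·1)=-697/3534, b=Δ0−h0·(2M0+M1)/6=4231/3534
seg 1: a=-4, c=M1/2=-697/1178, d=(M2−M1)/(6·3)=721/3534, b=Δ1−h1·(2M1+M2)/6=1070/1767
seg 2: a=-2, c=M2/2=733/589, d=(M3−M2)/(6·1)=-2857/3534, b=Δ2−h2·(2M2+M3)/6=9061/3534
seg 3: a=1, c=M3/2=-1391/1178, d=(M4−M3)/(6·2)=827/14136, b=Δ3−h3·(2M3+M4)/6=4643/1767
seg 4: a=2, c=M4/2=-1955/2356, d=(M5−M4)/(6·2)=1955/14136, b=Δ4−h4·(2M4+M5)/6=-4925/3534
t_q=6 → seg 3, τ=1; S=1+4643/1767·τ+-1391/1178·τ²+827/14136·τ³=11805/4712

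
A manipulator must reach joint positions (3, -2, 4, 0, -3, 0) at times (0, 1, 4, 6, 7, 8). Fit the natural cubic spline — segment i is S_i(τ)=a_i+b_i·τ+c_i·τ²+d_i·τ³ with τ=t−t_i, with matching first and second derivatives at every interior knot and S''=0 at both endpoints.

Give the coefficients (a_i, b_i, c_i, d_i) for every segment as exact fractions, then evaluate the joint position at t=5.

  seg 0: a=3 b=-9239/1505 c=0 d=1714/1505
  seg 1: a=-2 b=-4097/1505 c=5142/1505 d=-2773/4515
  seg 2: a=4 b=1798/1505 c=-3177/1505 d=773/3010
  seg 3: a=0 b=-896/215 c=-858/1505 d=523/301
  seg 4: a=-3 b=-143/1505 c=6987/1505 d=-2329/1505
S(5) = 2011/602

Δ: Δ0=-5, Δ1=2, Δ2=-2, Δ3=-3, Δ4=3
row 1: diag=8, rhs=42; c'=3/8, d'=21/4
row 2: denom=10−3·3/8=71/8; d'=(-24−3·21/4)/(71/8)=-318/71
row 3: denom=6−2·16/71=394/71; d'=(-6−2·-318/71)/(394/71)=105/197
row 4: denom=4−1·71/394=1505/394; d'=(36−1·105/197)/(1505/394)=13974/1505
back: M4=13974/1505
back: M3=105/197−71/394·13974/1505=-1716/1505
back: M2=-318/71−16/71·-1716/1505=-6354/1505
back: M1=21/4−3/8·-6354/1505=10284/1505
M: M0=0, M1=10284/1505, M2=-6354/1505, M3=-1716/1505, M4=13974/1505, M5=0
seg 0: a=3, c=M0/2=0, d=(M1−M0)/(6·1)=1714/1505, b=Δ0−h0·(2M0+M1)/6=-9239/1505
seg 1: a=-2, c=M1/2=5142/1505, d=(M2−M1)/(6·3)=-2773/4515, b=Δ1−h1·(2M1+M2)/6=-4097/1505
seg 2: a=4, c=M2/2=-3177/1505, d=(M3−M2)/(6·2)=773/3010, b=Δ2−h2·(2M2+M3)/6=1798/1505
seg 3: a=0, c=M3/2=-858/1505, d=(M4−M3)/(6·1)=523/301, b=Δ3−h3·(2M3+M4)/6=-896/215
seg 4: a=-3, c=M4/2=6987/1505, d=(M5−M4)/(6·1)=-2329/1505, b=Δ4−h4·(2M4+M5)/6=-143/1505
t_q=5 → seg 2, τ=1; S=4+1798/1505·τ+-3177/1505·τ²+773/3010·τ³=2011/602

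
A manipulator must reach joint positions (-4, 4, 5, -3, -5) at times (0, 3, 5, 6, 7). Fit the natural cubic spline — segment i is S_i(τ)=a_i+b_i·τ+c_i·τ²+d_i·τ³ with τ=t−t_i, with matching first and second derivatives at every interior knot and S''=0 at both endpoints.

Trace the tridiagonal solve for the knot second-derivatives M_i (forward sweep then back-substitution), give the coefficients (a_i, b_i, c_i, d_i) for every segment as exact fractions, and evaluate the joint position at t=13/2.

Δ: Δ0=8/3, Δ1=1/2, Δ2=-8, Δ3=-2
row 1: diag=10, rhs=-13; c'=1/5, d'=-13/10
row 2: denom=6−2·1/5=28/5; d'=(-51−2·-13/10)/(28/5)=-121/14
row 3: denom=4−1·5/28=107/28; d'=(36−1·-121/14)/(107/28)=1250/107
back: M3=1250/107
back: M2=-121/14−5/28·1250/107=-1148/107
back: M1=-13/10−1/5·-1148/107=181/214
M: M0=0, M1=181/214, M2=-1148/107, M3=1250/107, M4=0
seg 0: a=-4, c=M0/2=0, d=(M1−M0)/(6·3)=181/3852, b=Δ0−h0·(2M0+M1)/6=2881/1284
seg 1: a=4, c=M1/2=181/428, d=(M2−M1)/(6·2)=-2477/2568, b=Δ1−h1·(2M1+M2)/6=2255/642
seg 2: a=5, c=M2/2=-574/107, d=(M3−M2)/(6·1)=1199/321, b=Δ2−h2·(2M2+M3)/6=-2045/321
seg 3: a=-3, c=M3/2=625/107, d=(M4−M3)/(6·1)=-625/321, b=Δ3−h3·(2M3+M4)/6=-1892/321
t_q=13/2 → seg 3, τ=1/2; S=-3+-1892/321·τ+625/107·τ²+-625/321·τ³=-4049/856

  seg 0: a=-4 b=2881/1284 c=0 d=181/3852
  seg 1: a=4 b=2255/642 c=181/428 d=-2477/2568
  seg 2: a=5 b=-2045/321 c=-574/107 d=1199/321
  seg 3: a=-3 b=-1892/321 c=625/107 d=-625/321
S(13/2) = -4049/856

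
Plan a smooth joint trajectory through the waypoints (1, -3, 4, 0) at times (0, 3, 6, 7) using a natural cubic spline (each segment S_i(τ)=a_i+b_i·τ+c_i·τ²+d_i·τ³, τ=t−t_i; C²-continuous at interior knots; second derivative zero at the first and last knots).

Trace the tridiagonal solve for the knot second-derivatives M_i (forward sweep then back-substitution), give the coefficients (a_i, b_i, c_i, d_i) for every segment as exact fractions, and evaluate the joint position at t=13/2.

Δ: Δ0=-4/3, Δ1=7/3, Δ2=-4
row 1: diag=12, rhs=22; c'=1/4, d'=11/6
row 2: denom=8−3·1/4=29/4; d'=(-38−3·11/6)/(29/4)=-6
back: M2=-6
back: M1=11/6−1/4·-6=10/3
M: M0=0, M1=10/3, M2=-6, M3=0
seg 0: a=1, c=M0/2=0, d=(M1−M0)/(6·3)=5/27, b=Δ0−h0·(2M0+M1)/6=-3
seg 1: a=-3, c=M1/2=5/3, d=(M2−M1)/(6·3)=-14/27, b=Δ1−h1·(2M1+M2)/6=2
seg 2: a=4, c=M2/2=-3, d=(M3−M2)/(6·1)=1, b=Δ2−h2·(2M2+M3)/6=-2
t_q=13/2 → seg 2, τ=1/2; S=4+-2·τ+-3·τ²+1·τ³=19/8

  seg 0: a=1 b=-3 c=0 d=5/27
  seg 1: a=-3 b=2 c=5/3 d=-14/27
  seg 2: a=4 b=-2 c=-3 d=1
S(13/2) = 19/8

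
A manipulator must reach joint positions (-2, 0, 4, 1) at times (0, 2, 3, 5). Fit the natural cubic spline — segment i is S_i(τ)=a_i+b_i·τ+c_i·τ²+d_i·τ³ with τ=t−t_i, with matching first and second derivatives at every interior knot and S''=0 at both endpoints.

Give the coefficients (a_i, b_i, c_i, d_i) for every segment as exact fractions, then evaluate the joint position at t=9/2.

Δ: Δ0=1, Δ1=4, Δ2=-3/2
row 1: diag=6, rhs=18; c'=1/6, d'=3
row 2: denom=6−1·1/6=35/6; d'=(-33−1·3)/(35/6)=-216/35
back: M2=-216/35
back: M1=3−1/6·-216/35=141/35
M: M0=0, M1=141/35, M2=-216/35, M3=0
seg 0: a=-2, c=M0/2=0, d=(M1−M0)/(6·2)=47/140, b=Δ0−h0·(2M0+M1)/6=-12/35
seg 1: a=0, c=M1/2=141/70, d=(M2−M1)/(6·1)=-17/10, b=Δ1−h1·(2M1+M2)/6=129/35
seg 2: a=4, c=M2/2=-108/35, d=(M3−M2)/(6·2)=18/35, b=Δ2−h2·(2M2+M3)/6=183/70
t_q=9/2 → seg 2, τ=3/2; S=4+183/70·τ+-108/35·τ²+18/35·τ³=19/7

  seg 0: a=-2 b=-12/35 c=0 d=47/140
  seg 1: a=0 b=129/35 c=141/70 d=-17/10
  seg 2: a=4 b=183/70 c=-108/35 d=18/35
S(9/2) = 19/7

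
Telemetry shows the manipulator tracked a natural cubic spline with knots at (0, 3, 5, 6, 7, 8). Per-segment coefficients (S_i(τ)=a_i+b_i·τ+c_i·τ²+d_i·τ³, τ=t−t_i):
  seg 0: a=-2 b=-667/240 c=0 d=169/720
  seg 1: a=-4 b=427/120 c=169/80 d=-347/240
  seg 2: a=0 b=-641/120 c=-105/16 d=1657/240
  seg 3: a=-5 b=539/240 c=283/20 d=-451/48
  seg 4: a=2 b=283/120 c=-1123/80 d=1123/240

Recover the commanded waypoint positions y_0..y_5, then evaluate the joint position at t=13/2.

y_0 = S_0(0) = a_0 = -2
y_1 = S_1(0) = a_1 = -4
y_2 = S_2(0) = a_2 = 0
y_3 = S_3(0) = a_3 = -5
y_4 = S_4(0) = a_4 = 2
y_5 = S_4(1) = -5
t_q=13/2 is in segment 3 (τ=1/2); S_3(τ)=-969/640

y_0=-2 y_1=-4 y_2=0 y_3=-5 y_4=2 y_5=-5
S(13/2) = -969/640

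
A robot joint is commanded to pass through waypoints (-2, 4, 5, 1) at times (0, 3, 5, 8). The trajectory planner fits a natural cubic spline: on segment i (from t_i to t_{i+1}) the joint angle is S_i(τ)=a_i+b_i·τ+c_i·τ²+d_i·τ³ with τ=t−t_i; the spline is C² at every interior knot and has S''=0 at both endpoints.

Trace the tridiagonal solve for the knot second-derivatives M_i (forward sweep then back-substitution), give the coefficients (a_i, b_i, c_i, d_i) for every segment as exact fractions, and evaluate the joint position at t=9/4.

Δ: Δ0=2, Δ1=1/2, Δ2=-4/3
row 1: diag=10, rhs=-9; c'=1/5, d'=-9/10
row 2: denom=10−2·1/5=48/5; d'=(-11−2·-9/10)/(48/5)=-23/24
back: M2=-23/24
back: M1=-9/10−1/5·-23/24=-17/24
M: M0=0, M1=-17/24, M2=-23/24, M3=0
seg 0: a=-2, c=M0/2=0, d=(M1−M0)/(6·3)=-17/432, b=Δ0−h0·(2M0+M1)/6=113/48
seg 1: a=4, c=M1/2=-17/48, d=(M2−M1)/(6·2)=-1/48, b=Δ1−h1·(2M1+M2)/6=31/24
seg 2: a=5, c=M2/2=-23/48, d=(M3−M2)/(6·3)=23/432, b=Δ2−h2·(2M2+M3)/6=-3/8
t_q=9/4 → seg 0, τ=9/4; S=-2+113/48·τ+0·τ²+-17/432·τ³=2917/1024

  seg 0: a=-2 b=113/48 c=0 d=-17/432
  seg 1: a=4 b=31/24 c=-17/48 d=-1/48
  seg 2: a=5 b=-3/8 c=-23/48 d=23/432
S(9/4) = 2917/1024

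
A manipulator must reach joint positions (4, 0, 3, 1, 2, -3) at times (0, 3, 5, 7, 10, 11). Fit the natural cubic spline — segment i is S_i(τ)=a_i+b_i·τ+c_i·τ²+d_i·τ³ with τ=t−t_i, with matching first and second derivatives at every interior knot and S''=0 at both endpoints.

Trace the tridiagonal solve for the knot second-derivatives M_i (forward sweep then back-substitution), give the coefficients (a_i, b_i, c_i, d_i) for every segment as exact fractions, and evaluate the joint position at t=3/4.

  seg 0: a=4 b=-12709/5076 c=0 d=5941/45684
  seg 1: a=0 b=2557/2538 c=5941/5076 d=-4691/10152
  seg 2: a=3 b=61/423 c=-2033/1269 d=1307/2538
  seg 3: a=1 b=-107/1269 c=1888/1269 d=-5134/11421
  seg 4: a=2 b=-4181/1269 c=-1082/423 d=1082/1269
S(3/4) = 78583/36096

Δ: Δ0=-4/3, Δ1=3/2, Δ2=-1, Δ3=1/3, Δ4=-5
row 1: diag=10, rhs=17; c'=1/5, d'=17/10
row 2: denom=8−2·1/5=38/5; d'=(-15−2·17/10)/(38/5)=-46/19
row 3: denom=10−2·5/19=180/19; d'=(8−2·-46/19)/(180/19)=61/45
row 4: denom=8−3·19/60=141/20; d'=(-32−3·61/45)/(141/20)=-2164/423
back: M4=-2164/423
back: M3=61/45−19/60·-2164/423=3776/1269
back: M2=-46/19−5/19·3776/1269=-4066/1269
back: M1=17/10−1/5·-4066/1269=5941/2538
M: M0=0, M1=5941/2538, M2=-4066/1269, M3=3776/1269, M4=-2164/423, M5=0
seg 0: a=4, c=M0/2=0, d=(M1−M0)/(6·3)=5941/45684, b=Δ0−h0·(2M0+M1)/6=-12709/5076
seg 1: a=0, c=M1/2=5941/5076, d=(M2−M1)/(6·2)=-4691/10152, b=Δ1−h1·(2M1+M2)/6=2557/2538
seg 2: a=3, c=M2/2=-2033/1269, d=(M3−M2)/(6·2)=1307/2538, b=Δ2−h2·(2M2+M3)/6=61/423
seg 3: a=1, c=M3/2=1888/1269, d=(M4−M3)/(6·3)=-5134/11421, b=Δ3−h3·(2M3+M4)/6=-107/1269
seg 4: a=2, c=M4/2=-1082/423, d=(M5−M4)/(6·1)=1082/1269, b=Δ4−h4·(2M4+M5)/6=-4181/1269
t_q=3/4 → seg 0, τ=3/4; S=4+-12709/5076·τ+0·τ²+5941/45684·τ³=78583/36096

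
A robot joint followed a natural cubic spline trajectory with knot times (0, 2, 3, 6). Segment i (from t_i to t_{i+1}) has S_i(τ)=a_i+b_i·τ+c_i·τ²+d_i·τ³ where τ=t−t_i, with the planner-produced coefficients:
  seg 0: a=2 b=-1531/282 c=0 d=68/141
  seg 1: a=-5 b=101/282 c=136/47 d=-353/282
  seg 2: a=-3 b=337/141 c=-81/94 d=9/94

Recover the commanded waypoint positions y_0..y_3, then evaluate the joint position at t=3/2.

y_0=2 y_1=-5 y_2=-3 y_3=-1
S(3/2) = -849/188

y_0 = S_0(0) = a_0 = 2
y_1 = S_1(0) = a_1 = -5
y_2 = S_2(0) = a_2 = -3
y_3 = S_2(3) = -1
t_q=3/2 is in segment 0 (τ=3/2); S_0(τ)=-849/188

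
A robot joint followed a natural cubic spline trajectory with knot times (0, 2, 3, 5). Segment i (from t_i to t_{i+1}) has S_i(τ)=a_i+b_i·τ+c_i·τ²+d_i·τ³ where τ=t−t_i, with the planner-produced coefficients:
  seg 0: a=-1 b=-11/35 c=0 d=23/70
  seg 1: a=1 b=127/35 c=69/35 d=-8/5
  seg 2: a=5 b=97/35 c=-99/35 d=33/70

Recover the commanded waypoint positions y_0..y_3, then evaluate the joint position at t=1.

y_0 = S_0(0) = a_0 = -1
y_1 = S_1(0) = a_1 = 1
y_2 = S_2(0) = a_2 = 5
y_3 = S_2(2) = 3
t_q=1 is in segment 0 (τ=1); S_0(τ)=-69/70

y_0=-1 y_1=1 y_2=5 y_3=3
S(1) = -69/70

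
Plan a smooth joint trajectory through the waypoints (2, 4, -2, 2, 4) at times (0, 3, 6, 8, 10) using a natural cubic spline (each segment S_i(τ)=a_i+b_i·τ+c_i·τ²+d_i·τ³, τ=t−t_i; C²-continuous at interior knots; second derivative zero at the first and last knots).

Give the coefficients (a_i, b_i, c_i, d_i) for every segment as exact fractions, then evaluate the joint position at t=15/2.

Δ: Δ0=2/3, Δ1=-2, Δ2=2, Δ3=1
row 1: diag=12, rhs=-16; c'=1/4, d'=-4/3
row 2: denom=10−3·1/4=37/4; d'=(24−3·-4/3)/(37/4)=112/37
row 3: denom=8−2·8/37=280/37; d'=(-6−2·112/37)/(280/37)=-223/140
back: M3=-223/140
back: M2=112/37−8/37·-223/140=118/35
back: M1=-4/3−1/4·118/35=-457/210
M: M0=0, M1=-457/210, M2=118/35, M3=-223/140, M4=0
seg 0: a=2, c=M0/2=0, d=(M1−M0)/(6·3)=-457/3780, b=Δ0−h0·(2M0+M1)/6=737/420
seg 1: a=4, c=M1/2=-457/420, d=(M2−M1)/(6·3)=233/756, b=Δ1−h1·(2M1+M2)/6=-317/210
seg 2: a=-2, c=M2/2=59/35, d=(M3−M2)/(6·2)=-139/336, b=Δ2−h2·(2M2+M3)/6=17/60
seg 3: a=2, c=M3/2=-223/280, d=(M4−M3)/(6·2)=223/1680, b=Δ3−h3·(2M3+M4)/6=433/210
t_q=15/2 → seg 2, τ=3/2; S=-2+17/60·τ+59/35·τ²+-139/336·τ³=3681/4480

  seg 0: a=2 b=737/420 c=0 d=-457/3780
  seg 1: a=4 b=-317/210 c=-457/420 d=233/756
  seg 2: a=-2 b=17/60 c=59/35 d=-139/336
  seg 3: a=2 b=433/210 c=-223/280 d=223/1680
S(15/2) = 3681/4480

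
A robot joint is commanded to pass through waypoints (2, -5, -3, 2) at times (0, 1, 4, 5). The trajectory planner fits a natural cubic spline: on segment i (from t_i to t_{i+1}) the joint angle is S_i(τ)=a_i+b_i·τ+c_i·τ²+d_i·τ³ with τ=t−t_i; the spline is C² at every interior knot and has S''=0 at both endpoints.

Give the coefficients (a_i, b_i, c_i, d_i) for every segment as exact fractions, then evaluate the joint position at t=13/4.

  seg 0: a=2 b=-260/33 c=0 d=29/33
  seg 1: a=-5 b=-173/33 c=29/11 d=-2/9
  seg 2: a=-3 b=151/33 c=7/11 d=-7/33
S(13/4) = -2105/352

Δ: Δ0=-7, Δ1=2/3, Δ2=5
row 1: diag=8, rhs=46; c'=3/8, d'=23/4
row 2: denom=8−3·3/8=55/8; d'=(26−3·23/4)/(55/8)=14/11
back: M2=14/11
back: M1=23/4−3/8·14/11=58/11
M: M0=0, M1=58/11, M2=14/11, M3=0
seg 0: a=2, c=M0/2=0, d=(M1−M0)/(6·1)=29/33, b=Δ0−h0·(2M0+M1)/6=-260/33
seg 1: a=-5, c=M1/2=29/11, d=(M2−M1)/(6·3)=-2/9, b=Δ1−h1·(2M1+M2)/6=-173/33
seg 2: a=-3, c=M2/2=7/11, d=(M3−M2)/(6·1)=-7/33, b=Δ2−h2·(2M2+M3)/6=151/33
t_q=13/4 → seg 1, τ=9/4; S=-5+-173/33·τ+29/11·τ²+-2/9·τ³=-2105/352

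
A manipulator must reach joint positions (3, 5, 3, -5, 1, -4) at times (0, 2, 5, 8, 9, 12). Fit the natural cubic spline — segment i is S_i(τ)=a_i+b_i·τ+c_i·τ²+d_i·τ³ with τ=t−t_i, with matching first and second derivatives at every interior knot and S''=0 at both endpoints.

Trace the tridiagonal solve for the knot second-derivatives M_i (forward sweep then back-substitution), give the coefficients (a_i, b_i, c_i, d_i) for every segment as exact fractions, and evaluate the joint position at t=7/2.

Δ: Δ0=1, Δ1=-2/3, Δ2=-8/3, Δ3=6, Δ4=-5/3
row 1: diag=10, rhs=-10; c'=3/10, d'=-1
row 2: denom=12−3·3/10=111/10; d'=(-12−3·-1)/(111/10)=-30/37
row 3: denom=8−3·10/37=266/37; d'=(52−3·-30/37)/(266/37)=53/7
row 4: denom=8−1·37/266=2091/266; d'=(-46−1·53/7)/(2091/266)=-4750/697
back: M4=-4750/697
back: M3=53/7−37/266·-4750/697=5938/697
back: M2=-30/37−10/37·5938/697=-2170/697
back: M1=-1−3/10·-2170/697=-46/697
M: M0=0, M1=-46/697, M2=-2170/697, M3=5938/697, M4=-4750/697, M5=0
seg 0: a=3, c=M0/2=0, d=(M1−M0)/(6·2)=-23/4182, b=Δ0−h0·(2M0+M1)/6=2137/2091
seg 1: a=5, c=M1/2=-23/697, d=(M2−M1)/(6·3)=-118/697, b=Δ1−h1·(2M1+M2)/6=1999/2091
seg 2: a=3, c=M2/2=-1085/697, d=(M3−M2)/(6·3)=4054/6273, b=Δ2−h2·(2M2+M3)/6=-469/123
seg 3: a=-5, c=M3/2=2969/697, d=(M4−M3)/(6·1)=-5344/2091, b=Δ3−h3·(2M3+M4)/6=8983/2091
seg 4: a=1, c=M4/2=-2375/697, d=(M5−M4)/(6·3)=2375/6273, b=Δ4−h4·(2M4+M5)/6=10765/2091
t_q=7/2 → seg 1, τ=3/2; S=5+1999/2091·τ+-23/697·τ²+-118/697·τ³=8069/1394

  seg 0: a=3 b=2137/2091 c=0 d=-23/4182
  seg 1: a=5 b=1999/2091 c=-23/697 d=-118/697
  seg 2: a=3 b=-469/123 c=-1085/697 d=4054/6273
  seg 3: a=-5 b=8983/2091 c=2969/697 d=-5344/2091
  seg 4: a=1 b=10765/2091 c=-2375/697 d=2375/6273
S(7/2) = 8069/1394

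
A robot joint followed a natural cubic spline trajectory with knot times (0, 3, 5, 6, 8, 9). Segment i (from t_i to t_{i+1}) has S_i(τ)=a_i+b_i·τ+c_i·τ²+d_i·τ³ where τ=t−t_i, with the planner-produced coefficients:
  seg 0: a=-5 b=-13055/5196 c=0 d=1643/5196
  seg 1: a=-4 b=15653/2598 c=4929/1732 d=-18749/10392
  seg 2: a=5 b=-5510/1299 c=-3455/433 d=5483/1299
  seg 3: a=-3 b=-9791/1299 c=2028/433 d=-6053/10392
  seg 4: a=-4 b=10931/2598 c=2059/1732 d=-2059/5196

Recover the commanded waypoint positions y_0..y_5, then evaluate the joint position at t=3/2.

y_0=-5 y_1=-4 y_2=5 y_3=-3 y_4=-4 y_5=1
S(3/2) = -106713/13856

y_0 = S_0(0) = a_0 = -5
y_1 = S_1(0) = a_1 = -4
y_2 = S_2(0) = a_2 = 5
y_3 = S_3(0) = a_3 = -3
y_4 = S_4(0) = a_4 = -4
y_5 = S_4(1) = 1
t_q=3/2 is in segment 0 (τ=3/2); S_0(τ)=-106713/13856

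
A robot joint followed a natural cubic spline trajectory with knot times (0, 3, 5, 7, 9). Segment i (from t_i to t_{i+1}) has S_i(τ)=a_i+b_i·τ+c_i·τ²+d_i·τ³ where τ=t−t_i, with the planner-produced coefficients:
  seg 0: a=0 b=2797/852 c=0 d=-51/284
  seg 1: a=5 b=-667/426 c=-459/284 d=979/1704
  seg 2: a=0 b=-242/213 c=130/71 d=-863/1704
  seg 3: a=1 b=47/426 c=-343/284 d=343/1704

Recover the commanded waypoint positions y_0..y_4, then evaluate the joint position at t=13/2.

y_0=0 y_1=5 y_2=0 y_3=1 y_4=-2
S(13/2) = 3209/4544

y_0 = S_0(0) = a_0 = 0
y_1 = S_1(0) = a_1 = 5
y_2 = S_2(0) = a_2 = 0
y_3 = S_3(0) = a_3 = 1
y_4 = S_3(2) = -2
t_q=13/2 is in segment 2 (τ=3/2); S_2(τ)=3209/4544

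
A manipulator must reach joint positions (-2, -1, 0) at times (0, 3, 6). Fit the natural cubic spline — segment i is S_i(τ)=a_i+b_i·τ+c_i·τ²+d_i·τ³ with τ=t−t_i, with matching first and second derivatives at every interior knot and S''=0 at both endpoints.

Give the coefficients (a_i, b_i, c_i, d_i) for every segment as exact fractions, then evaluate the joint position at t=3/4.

Δ: Δ0=1/3, Δ1=1/3
row 1: diag=12, rhs=0; c'=1/4, d'=0
back: M1=0
M: M0=0, M1=0, M2=0
seg 0: a=-2, c=M0/2=0, d=(M1−M0)/(6·3)=0, b=Δ0−h0·(2M0+M1)/6=1/3
seg 1: a=-1, c=M1/2=0, d=(M2−M1)/(6·3)=0, b=Δ1−h1·(2M1+M2)/6=1/3
t_q=3/4 → seg 0, τ=3/4; S=-2+1/3·τ+0·τ²+0·τ³=-7/4

  seg 0: a=-2 b=1/3 c=0 d=0
  seg 1: a=-1 b=1/3 c=0 d=0
S(3/4) = -7/4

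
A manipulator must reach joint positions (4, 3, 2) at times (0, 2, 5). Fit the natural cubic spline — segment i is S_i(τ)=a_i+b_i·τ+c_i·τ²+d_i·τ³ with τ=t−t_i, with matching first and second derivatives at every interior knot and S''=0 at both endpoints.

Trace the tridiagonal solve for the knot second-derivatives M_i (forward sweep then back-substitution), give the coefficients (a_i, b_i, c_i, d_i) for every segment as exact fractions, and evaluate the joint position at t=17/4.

Δ: Δ0=-1/2, Δ1=-1/3
row 1: diag=10, rhs=1; c'=3/10, d'=1/10
back: M1=1/10
M: M0=0, M1=1/10, M2=0
seg 0: a=4, c=M0/2=0, d=(M1−M0)/(6·2)=1/120, b=Δ0−h0·(2M0+M1)/6=-8/15
seg 1: a=3, c=M1/2=1/20, d=(M2−M1)/(6·3)=-1/180, b=Δ1−h1·(2M1+M2)/6=-13/30
t_q=17/4 → seg 1, τ=9/4; S=3+-13/30·τ+1/20·τ²+-1/180·τ³=567/256

  seg 0: a=4 b=-8/15 c=0 d=1/120
  seg 1: a=3 b=-13/30 c=1/20 d=-1/180
S(17/4) = 567/256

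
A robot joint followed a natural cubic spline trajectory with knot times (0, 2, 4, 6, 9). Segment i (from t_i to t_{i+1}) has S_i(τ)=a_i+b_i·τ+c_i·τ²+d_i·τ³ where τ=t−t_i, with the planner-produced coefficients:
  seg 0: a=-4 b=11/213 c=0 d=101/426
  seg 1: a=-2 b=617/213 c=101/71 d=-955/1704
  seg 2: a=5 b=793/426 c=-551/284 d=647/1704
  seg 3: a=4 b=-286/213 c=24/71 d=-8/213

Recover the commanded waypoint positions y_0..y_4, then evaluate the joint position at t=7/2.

y_0=-4 y_1=-2 y_2=5 y_3=4 y_4=2
S(7/2) = 16605/4544

y_0 = S_0(0) = a_0 = -4
y_1 = S_1(0) = a_1 = -2
y_2 = S_2(0) = a_2 = 5
y_3 = S_3(0) = a_3 = 4
y_4 = S_3(3) = 2
t_q=7/2 is in segment 1 (τ=3/2); S_1(τ)=16605/4544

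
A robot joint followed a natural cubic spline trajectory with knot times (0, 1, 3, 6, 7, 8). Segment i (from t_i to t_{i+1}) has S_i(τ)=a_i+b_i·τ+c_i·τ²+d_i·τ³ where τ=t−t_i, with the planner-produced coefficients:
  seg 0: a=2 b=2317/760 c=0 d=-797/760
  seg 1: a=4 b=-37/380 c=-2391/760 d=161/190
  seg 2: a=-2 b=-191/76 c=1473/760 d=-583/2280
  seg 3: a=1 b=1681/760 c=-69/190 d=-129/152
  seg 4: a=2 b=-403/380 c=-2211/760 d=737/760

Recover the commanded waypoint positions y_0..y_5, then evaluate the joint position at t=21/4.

y_0=2 y_1=4 y_2=-2 y_3=1 y_4=2 y_5=-1
S(21/4) = -36737/48640

y_0 = S_0(0) = a_0 = 2
y_1 = S_1(0) = a_1 = 4
y_2 = S_2(0) = a_2 = -2
y_3 = S_3(0) = a_3 = 1
y_4 = S_4(0) = a_4 = 2
y_5 = S_4(1) = -1
t_q=21/4 is in segment 2 (τ=9/4); S_2(τ)=-36737/48640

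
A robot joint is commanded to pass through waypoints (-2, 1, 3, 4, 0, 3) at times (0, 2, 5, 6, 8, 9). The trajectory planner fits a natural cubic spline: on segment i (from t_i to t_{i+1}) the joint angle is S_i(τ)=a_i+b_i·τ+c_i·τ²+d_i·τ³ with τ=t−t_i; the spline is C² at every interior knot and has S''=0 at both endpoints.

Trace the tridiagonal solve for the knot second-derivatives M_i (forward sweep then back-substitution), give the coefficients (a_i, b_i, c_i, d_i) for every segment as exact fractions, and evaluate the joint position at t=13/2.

  seg 0: a=-2 b=425/237 c=0 d=-139/1896
  seg 1: a=1 b=433/474 c=-139/316 d=113/948
  seg 2: a=3 b=1415/948 c=50/79 d=-1067/948
  seg 3: a=4 b=-293/474 c=-867/316 d=973/948
  seg 4: a=0 b=343/474 c=1079/316 d=-1079/948
S(13/2) = 7921/2528

Δ: Δ0=3/2, Δ1=2/3, Δ2=1, Δ3=-2, Δ4=3
row 1: diag=10, rhs=-5; c'=3/10, d'=-1/2
row 2: denom=8−3·3/10=71/10; d'=(2−3·-1/2)/(71/10)=35/71
row 3: denom=6−1·10/71=416/71; d'=(-18−1·35/71)/(416/71)=-101/32
row 4: denom=6−2·71/208=553/104; d'=(30−2·-101/32)/(553/104)=1079/158
back: M4=1079/158
back: M3=-101/32−71/208·1079/158=-867/158
back: M2=35/71−10/71·-867/158=100/79
back: M1=-1/2−3/10·100/79=-139/158
M: M0=0, M1=-139/158, M2=100/79, M3=-867/158, M4=1079/158, M5=0
seg 0: a=-2, c=M0/2=0, d=(M1−M0)/(6·2)=-139/1896, b=Δ0−h0·(2M0+M1)/6=425/237
seg 1: a=1, c=M1/2=-139/316, d=(M2−M1)/(6·3)=113/948, b=Δ1−h1·(2M1+M2)/6=433/474
seg 2: a=3, c=M2/2=50/79, d=(M3−M2)/(6·1)=-1067/948, b=Δ2−h2·(2M2+M3)/6=1415/948
seg 3: a=4, c=M3/2=-867/316, d=(M4−M3)/(6·2)=973/948, b=Δ3−h3·(2M3+M4)/6=-293/474
seg 4: a=0, c=M4/2=1079/316, d=(M5−M4)/(6·1)=-1079/948, b=Δ4−h4·(2M4+M5)/6=343/474
t_q=13/2 → seg 3, τ=1/2; S=4+-293/474·τ+-867/316·τ²+973/948·τ³=7921/2528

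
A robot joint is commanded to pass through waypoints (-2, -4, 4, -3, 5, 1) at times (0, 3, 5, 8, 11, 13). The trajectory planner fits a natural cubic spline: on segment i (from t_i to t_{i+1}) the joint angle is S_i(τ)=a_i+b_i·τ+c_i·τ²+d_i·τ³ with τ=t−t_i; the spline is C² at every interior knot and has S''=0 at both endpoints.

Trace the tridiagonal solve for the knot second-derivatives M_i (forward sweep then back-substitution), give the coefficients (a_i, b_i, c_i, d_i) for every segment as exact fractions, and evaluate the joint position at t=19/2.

  seg 0: a=-2 b=-1453/542 c=0 d=3275/14634
  seg 1: a=-4 b=911/271 c=3275/1626 d=-689/813
  seg 2: a=4 b=1015/813 c=-4993/1626 d=9155/14634
  seg 3: a=-3 b=-463/1626 c=2081/813 d=-7687/14634
  seg 4: a=5 b=724/813 c=-1175/542 d=1175/3252
S(19/2) = 2425/4336

Δ: Δ0=-2/3, Δ1=4, Δ2=-7/3, Δ3=8/3, Δ4=-2
row 1: diag=10, rhs=28; c'=1/5, d'=14/5
row 2: denom=10−2·1/5=48/5; d'=(-38−2·14/5)/(48/5)=-109/24
row 3: denom=12−3·5/16=177/16; d'=(30−3·-109/24)/(177/16)=698/177
row 4: denom=10−3·16/59=542/59; d'=(-28−3·698/177)/(542/59)=-1175/271
back: M4=-1175/271
back: M3=698/177−16/59·-1175/271=4162/813
back: M2=-109/24−5/16·4162/813=-4993/813
back: M1=14/5−1/5·-4993/813=3275/813
M: M0=0, M1=3275/813, M2=-4993/813, M3=4162/813, M4=-1175/271, M5=0
seg 0: a=-2, c=M0/2=0, d=(M1−M0)/(6·3)=3275/14634, b=Δ0−h0·(2M0+M1)/6=-1453/542
seg 1: a=-4, c=M1/2=3275/1626, d=(M2−M1)/(6·2)=-689/813, b=Δ1−h1·(2M1+M2)/6=911/271
seg 2: a=4, c=M2/2=-4993/1626, d=(M3−M2)/(6·3)=9155/14634, b=Δ2−h2·(2M2+M3)/6=1015/813
seg 3: a=-3, c=M3/2=2081/813, d=(M4−M3)/(6·3)=-7687/14634, b=Δ3−h3·(2M3+M4)/6=-463/1626
seg 4: a=5, c=M4/2=-1175/542, d=(M5−M4)/(6·2)=1175/3252, b=Δ4−h4·(2M4+M5)/6=724/813
t_q=19/2 → seg 3, τ=3/2; S=-3+-463/1626·τ+2081/813·τ²+-7687/14634·τ³=2425/4336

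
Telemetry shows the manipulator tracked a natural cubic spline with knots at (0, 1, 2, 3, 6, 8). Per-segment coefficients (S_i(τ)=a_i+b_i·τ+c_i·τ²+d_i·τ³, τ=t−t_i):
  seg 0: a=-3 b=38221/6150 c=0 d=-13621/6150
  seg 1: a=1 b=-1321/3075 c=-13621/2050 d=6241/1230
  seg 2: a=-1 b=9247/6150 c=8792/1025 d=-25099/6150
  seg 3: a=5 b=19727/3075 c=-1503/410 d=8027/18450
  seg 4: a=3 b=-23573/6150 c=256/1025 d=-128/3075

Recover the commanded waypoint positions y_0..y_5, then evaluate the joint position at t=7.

y_0=-3 y_1=1 y_2=-1 y_3=5 y_4=3 y_5=-4
S(7) = -1281/2050

y_0 = S_0(0) = a_0 = -3
y_1 = S_1(0) = a_1 = 1
y_2 = S_2(0) = a_2 = -1
y_3 = S_3(0) = a_3 = 5
y_4 = S_4(0) = a_4 = 3
y_5 = S_4(2) = -4
t_q=7 is in segment 4 (τ=1); S_4(τ)=-1281/2050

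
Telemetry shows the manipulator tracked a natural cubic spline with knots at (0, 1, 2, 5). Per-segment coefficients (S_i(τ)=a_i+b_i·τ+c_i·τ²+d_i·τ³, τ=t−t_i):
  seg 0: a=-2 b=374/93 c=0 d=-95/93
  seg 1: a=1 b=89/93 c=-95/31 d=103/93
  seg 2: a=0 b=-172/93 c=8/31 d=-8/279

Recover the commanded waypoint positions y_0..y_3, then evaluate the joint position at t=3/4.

y_0 = S_0(0) = a_0 = -2
y_1 = S_1(0) = a_1 = 1
y_2 = S_2(0) = a_2 = 0
y_3 = S_2(3) = -4
t_q=3/4 is in segment 0 (τ=3/4); S_0(τ)=1161/1984

y_0=-2 y_1=1 y_2=0 y_3=-4
S(3/4) = 1161/1984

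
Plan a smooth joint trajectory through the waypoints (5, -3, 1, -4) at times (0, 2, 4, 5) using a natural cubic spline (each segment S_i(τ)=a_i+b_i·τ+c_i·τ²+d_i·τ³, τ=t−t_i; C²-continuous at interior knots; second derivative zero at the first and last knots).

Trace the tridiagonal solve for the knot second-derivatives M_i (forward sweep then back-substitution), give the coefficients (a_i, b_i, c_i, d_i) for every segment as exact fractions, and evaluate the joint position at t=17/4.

  seg 0: a=5 b=-69/11 c=0 d=25/44
  seg 1: a=-3 b=6/11 c=75/22 d=-59/44
  seg 2: a=1 b=-21/11 c=-51/11 d=17/11
S(17/4) = 181/704

Δ: Δ0=-4, Δ1=2, Δ2=-5
row 1: diag=8, rhs=36; c'=1/4, d'=9/2
row 2: denom=6−2·1/4=11/2; d'=(-42−2·9/2)/(11/2)=-102/11
back: M2=-102/11
back: M1=9/2−1/4·-102/11=75/11
M: M0=0, M1=75/11, M2=-102/11, M3=0
seg 0: a=5, c=M0/2=0, d=(M1−M0)/(6·2)=25/44, b=Δ0−h0·(2M0+M1)/6=-69/11
seg 1: a=-3, c=M1/2=75/22, d=(M2−M1)/(6·2)=-59/44, b=Δ1−h1·(2M1+M2)/6=6/11
seg 2: a=1, c=M2/2=-51/11, d=(M3−M2)/(6·1)=17/11, b=Δ2−h2·(2M2+M3)/6=-21/11
t_q=17/4 → seg 2, τ=1/4; S=1+-21/11·τ+-51/11·τ²+17/11·τ³=181/704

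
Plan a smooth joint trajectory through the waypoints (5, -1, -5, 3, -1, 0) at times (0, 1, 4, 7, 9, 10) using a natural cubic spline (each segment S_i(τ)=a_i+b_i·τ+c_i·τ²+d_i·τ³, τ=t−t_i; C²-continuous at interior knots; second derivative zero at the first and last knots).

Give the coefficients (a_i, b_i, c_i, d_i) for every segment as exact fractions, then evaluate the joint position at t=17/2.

Δ: Δ0=-6, Δ1=-4/3, Δ2=8/3, Δ3=-2, Δ4=1
row 1: diag=8, rhs=28; c'=3/8, d'=7/2
row 2: denom=12−3·3/8=87/8; d'=(24−3·7/2)/(87/8)=36/29
row 3: denom=10−3·8/29=266/29; d'=(-28−3·36/29)/(266/29)=-460/133
row 4: denom=6−2·29/133=740/133; d'=(18−2·-460/133)/(740/133)=1657/370
back: M4=1657/370
back: M3=-460/133−29/133·1657/370=-1641/370
back: M2=36/29−8/29·-1641/370=456/185
back: M1=7/2−3/8·456/185=953/370
M: M0=0, M1=953/370, M2=456/185, M3=-1641/370, M4=1657/370, M5=0
seg 0: a=5, c=M0/2=0, d=(M1−M0)/(6·1)=953/2220, b=Δ0−h0·(2M0+M1)/6=-14273/2220
seg 1: a=-1, c=M1/2=953/740, d=(M2−M1)/(6·3)=-41/6660, b=Δ1−h1·(2M1+M2)/6=-5707/1110
seg 2: a=-5, c=M2/2=228/185, d=(M3−M2)/(6·3)=-23/60, b=Δ2−h2·(2M2+M3)/6=5371/2220
seg 3: a=3, c=M3/2=-1641/740, d=(M4−M3)/(6·2)=1649/2220, b=Δ3−h3·(2M3+M4)/6=-119/222
seg 4: a=-1, c=M4/2=1657/740, d=(M5−M4)/(6·1)=-1657/2220, b=Δ4−h4·(2M4+M5)/6=-547/1110
t_q=17/2 → seg 3, τ=3/2; S=3+-119/222·τ+-1641/740·τ²+1649/2220·τ³=-1697/5920

  seg 0: a=5 b=-14273/2220 c=0 d=953/2220
  seg 1: a=-1 b=-5707/1110 c=953/740 d=-41/6660
  seg 2: a=-5 b=5371/2220 c=228/185 d=-23/60
  seg 3: a=3 b=-119/222 c=-1641/740 d=1649/2220
  seg 4: a=-1 b=-547/1110 c=1657/740 d=-1657/2220
S(17/2) = -1697/5920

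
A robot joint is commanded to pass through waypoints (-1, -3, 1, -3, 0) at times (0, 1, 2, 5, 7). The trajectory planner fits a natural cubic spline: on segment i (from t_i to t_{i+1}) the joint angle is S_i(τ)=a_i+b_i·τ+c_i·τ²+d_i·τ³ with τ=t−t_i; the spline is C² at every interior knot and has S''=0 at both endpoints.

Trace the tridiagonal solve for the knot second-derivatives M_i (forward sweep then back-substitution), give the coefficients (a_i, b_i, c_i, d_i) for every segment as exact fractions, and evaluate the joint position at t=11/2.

Δ: Δ0=-2, Δ1=4, Δ2=-4/3, Δ3=3/2
row 1: diag=4, rhs=36; c'=1/4, d'=9
row 2: denom=8−1·1/4=31/4; d'=(-32−1·9)/(31/4)=-164/31
row 3: denom=10−3·12/31=274/31; d'=(17−3·-164/31)/(274/31)=1019/274
back: M3=1019/274
back: M2=-164/31−12/31·1019/274=-922/137
back: M1=9−1/4·-922/137=2927/274
M: M0=0, M1=2927/274, M2=-922/137, M3=1019/274, M4=0
seg 0: a=-1, c=M0/2=0, d=(M1−M0)/(6·1)=2927/1644, b=Δ0−h0·(2M0+M1)/6=-6215/1644
seg 1: a=-3, c=M1/2=2927/548, d=(M2−M1)/(6·1)=-4771/1644, b=Δ1−h1·(2M1+M2)/6=1283/822
seg 2: a=1, c=M2/2=-461/137, d=(M3−M2)/(6·3)=2863/4932, b=Δ2−h2·(2M2+M3)/6=5815/1644
seg 3: a=-3, c=M3/2=1019/548, d=(M4−M3)/(6·2)=-1019/3288, b=Δ3−h3·(2M3+M4)/6=-805/822
t_q=11/2 → seg 3, τ=1/2; S=-3+-805/822·τ+1019/548·τ²+-1019/3288·τ³=-26861/8768

  seg 0: a=-1 b=-6215/1644 c=0 d=2927/1644
  seg 1: a=-3 b=1283/822 c=2927/548 d=-4771/1644
  seg 2: a=1 b=5815/1644 c=-461/137 d=2863/4932
  seg 3: a=-3 b=-805/822 c=1019/548 d=-1019/3288
S(11/2) = -26861/8768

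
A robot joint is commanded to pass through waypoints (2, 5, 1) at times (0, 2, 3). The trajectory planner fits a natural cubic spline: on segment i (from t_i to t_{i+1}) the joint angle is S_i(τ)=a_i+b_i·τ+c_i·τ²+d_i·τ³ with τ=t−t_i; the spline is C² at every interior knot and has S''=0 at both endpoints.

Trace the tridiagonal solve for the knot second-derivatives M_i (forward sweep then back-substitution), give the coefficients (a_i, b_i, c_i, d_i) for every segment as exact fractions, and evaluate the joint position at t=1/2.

  seg 0: a=2 b=10/3 c=0 d=-11/24
  seg 1: a=5 b=-13/6 c=-11/4 d=11/12
S(1/2) = 231/64

Δ: Δ0=3/2, Δ1=-4
row 1: diag=6, rhs=-33; c'=1/6, d'=-11/2
back: M1=-11/2
M: M0=0, M1=-11/2, M2=0
seg 0: a=2, c=M0/2=0, d=(M1−M0)/(6·2)=-11/24, b=Δ0−h0·(2M0+M1)/6=10/3
seg 1: a=5, c=M1/2=-11/4, d=(M2−M1)/(6·1)=11/12, b=Δ1−h1·(2M1+M2)/6=-13/6
t_q=1/2 → seg 0, τ=1/2; S=2+10/3·τ+0·τ²+-11/24·τ³=231/64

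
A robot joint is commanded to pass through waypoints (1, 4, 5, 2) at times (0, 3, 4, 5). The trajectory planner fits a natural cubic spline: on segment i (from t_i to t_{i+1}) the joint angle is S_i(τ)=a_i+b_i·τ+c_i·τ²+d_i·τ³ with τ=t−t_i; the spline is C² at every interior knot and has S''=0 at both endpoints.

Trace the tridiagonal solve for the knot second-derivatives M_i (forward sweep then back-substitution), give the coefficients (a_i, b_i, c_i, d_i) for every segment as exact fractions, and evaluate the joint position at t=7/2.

  seg 0: a=1 b=19/31 c=0 d=4/93
  seg 1: a=4 b=55/31 c=12/31 d=-36/31
  seg 2: a=5 b=-29/31 c=-96/31 d=32/31
S(7/2) = 150/31

Δ: Δ0=1, Δ1=1, Δ2=-3
row 1: diag=8, rhs=0; c'=1/8, d'=0
row 2: denom=4−1·1/8=31/8; d'=(-24−1·0)/(31/8)=-192/31
back: M2=-192/31
back: M1=0−1/8·-192/31=24/31
M: M0=0, M1=24/31, M2=-192/31, M3=0
seg 0: a=1, c=M0/2=0, d=(M1−M0)/(6·3)=4/93, b=Δ0−h0·(2M0+M1)/6=19/31
seg 1: a=4, c=M1/2=12/31, d=(M2−M1)/(6·1)=-36/31, b=Δ1−h1·(2M1+M2)/6=55/31
seg 2: a=5, c=M2/2=-96/31, d=(M3−M2)/(6·1)=32/31, b=Δ2−h2·(2M2+M3)/6=-29/31
t_q=7/2 → seg 1, τ=1/2; S=4+55/31·τ+12/31·τ²+-36/31·τ³=150/31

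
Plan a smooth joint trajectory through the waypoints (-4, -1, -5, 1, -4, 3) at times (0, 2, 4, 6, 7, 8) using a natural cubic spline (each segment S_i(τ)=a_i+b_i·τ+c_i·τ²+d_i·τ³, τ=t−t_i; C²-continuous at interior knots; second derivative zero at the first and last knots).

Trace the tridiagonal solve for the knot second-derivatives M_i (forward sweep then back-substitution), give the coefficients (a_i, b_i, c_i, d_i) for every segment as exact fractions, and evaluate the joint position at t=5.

  seg 0: a=-4 b=1933/626 c=0 d=-497/1252
  seg 1: a=-1 b=-1049/626 c=-1491/626 d=2779/2504
  seg 2: a=-5 b=662/313 c=5355/1252 d=-4801/2504
  seg 3: a=1 b=-2369/626 c=-2262/313 d=3763/626
  seg 4: a=-4 b=-64/313 c=6765/626 d=-2255/626
S(5) = -1315/2504

Δ: Δ0=3/2, Δ1=-2, Δ2=3, Δ3=-5, Δ4=7
row 1: diag=8, rhs=-21; c'=1/4, d'=-21/8
row 2: denom=8−2·1/4=15/2; d'=(30−2·-21/8)/(15/2)=47/10
row 3: denom=6−2·4/15=82/15; d'=(-48−2·47/10)/(82/15)=-21/2
row 4: denom=4−1·15/82=313/82; d'=(72−1·-21/2)/(313/82)=6765/313
back: M4=6765/313
back: M3=-21/2−15/82·6765/313=-4524/313
back: M2=47/10−4/15·-4524/313=5355/626
back: M1=-21/8−1/4·5355/626=-1491/313
M: M0=0, M1=-1491/313, M2=5355/626, M3=-4524/313, M4=6765/313, M5=0
seg 0: a=-4, c=M0/2=0, d=(M1−M0)/(6·2)=-497/1252, b=Δ0−h0·(2M0+M1)/6=1933/626
seg 1: a=-1, c=M1/2=-1491/626, d=(M2−M1)/(6·2)=2779/2504, b=Δ1−h1·(2M1+M2)/6=-1049/626
seg 2: a=-5, c=M2/2=5355/1252, d=(M3−M2)/(6·2)=-4801/2504, b=Δ2−h2·(2M2+M3)/6=662/313
seg 3: a=1, c=M3/2=-2262/313, d=(M4−M3)/(6·1)=3763/626, b=Δ3−h3·(2M3+M4)/6=-2369/626
seg 4: a=-4, c=M4/2=6765/626, d=(M5−M4)/(6·1)=-2255/626, b=Δ4−h4·(2M4+M5)/6=-64/313
t_q=5 → seg 2, τ=1; S=-5+662/313·τ+5355/1252·τ²+-4801/2504·τ³=-1315/2504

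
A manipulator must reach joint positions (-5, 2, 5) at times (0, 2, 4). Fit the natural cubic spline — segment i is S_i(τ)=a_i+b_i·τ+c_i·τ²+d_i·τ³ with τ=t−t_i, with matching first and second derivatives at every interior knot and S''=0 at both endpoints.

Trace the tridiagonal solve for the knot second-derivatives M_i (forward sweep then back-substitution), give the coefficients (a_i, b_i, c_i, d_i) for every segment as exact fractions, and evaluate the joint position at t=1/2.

  seg 0: a=-5 b=4 c=0 d=-1/8
  seg 1: a=2 b=5/2 c=-3/4 d=1/8
S(1/2) = -193/64

Δ: Δ0=7/2, Δ1=3/2
row 1: diag=8, rhs=-12; c'=1/4, d'=-3/2
back: M1=-3/2
M: M0=0, M1=-3/2, M2=0
seg 0: a=-5, c=M0/2=0, d=(M1−M0)/(6·2)=-1/8, b=Δ0−h0·(2M0+M1)/6=4
seg 1: a=2, c=M1/2=-3/4, d=(M2−M1)/(6·2)=1/8, b=Δ1−h1·(2M1+M2)/6=5/2
t_q=1/2 → seg 0, τ=1/2; S=-5+4·τ+0·τ²+-1/8·τ³=-193/64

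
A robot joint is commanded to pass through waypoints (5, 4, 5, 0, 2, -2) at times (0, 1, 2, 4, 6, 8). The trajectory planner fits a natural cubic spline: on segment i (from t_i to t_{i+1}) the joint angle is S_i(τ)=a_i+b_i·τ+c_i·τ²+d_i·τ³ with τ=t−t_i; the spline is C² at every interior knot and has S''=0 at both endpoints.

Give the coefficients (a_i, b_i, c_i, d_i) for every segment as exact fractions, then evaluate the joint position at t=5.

  seg 0: a=5 b=-1093/626 c=0 d=467/626
  seg 1: a=4 b=154/313 c=1401/626 d=-1083/626
  seg 2: a=5 b=-139/626 c=-924/313 d=1135/1252
  seg 3: a=0 b=-721/626 c=1557/626 d=-1767/2504
  seg 4: a=2 b=103/313 c=-2187/1252 d=729/2504
S(5) = 1577/2504

Δ: Δ0=-1, Δ1=1, Δ2=-5/2, Δ3=1, Δ4=-2
row 1: diag=4, rhs=12; c'=1/4, d'=3
row 2: denom=6−1·1/4=23/4; d'=(-21−1·3)/(23/4)=-96/23
row 3: denom=8−2·8/23=168/23; d'=(21−2·-96/23)/(168/23)=225/56
row 4: denom=8−2·23/84=313/42; d'=(-18−2·225/56)/(313/42)=-2187/626
back: M4=-2187/626
back: M3=225/56−23/84·-2187/626=1557/313
back: M2=-96/23−8/23·1557/313=-1848/313
back: M1=3−1/4·-1848/313=1401/313
M: M0=0, M1=1401/313, M2=-1848/313, M3=1557/313, M4=-2187/626, M5=0
seg 0: a=5, c=M0/2=0, d=(M1−M0)/(6·1)=467/626, b=Δ0−h0·(2M0+M1)/6=-1093/626
seg 1: a=4, c=M1/2=1401/626, d=(M2−M1)/(6·1)=-1083/626, b=Δ1−h1·(2M1+M2)/6=154/313
seg 2: a=5, c=M2/2=-924/313, d=(M3−M2)/(6·2)=1135/1252, b=Δ2−h2·(2M2+M3)/6=-139/626
seg 3: a=0, c=M3/2=1557/626, d=(M4−M3)/(6·2)=-1767/2504, b=Δ3−h3·(2M3+M4)/6=-721/626
seg 4: a=2, c=M4/2=-2187/1252, d=(M5−M4)/(6·2)=729/2504, b=Δ4−h4·(2M4+M5)/6=103/313
t_q=5 → seg 3, τ=1; S=0+-721/626·τ+1557/626·τ²+-1767/2504·τ³=1577/2504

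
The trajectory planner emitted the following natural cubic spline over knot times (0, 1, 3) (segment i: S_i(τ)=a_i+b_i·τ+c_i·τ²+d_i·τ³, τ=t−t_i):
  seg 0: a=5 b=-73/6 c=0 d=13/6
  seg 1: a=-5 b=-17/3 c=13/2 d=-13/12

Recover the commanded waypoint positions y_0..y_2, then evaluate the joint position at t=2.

y_0=5 y_1=-5 y_2=1
S(2) = -21/4

y_0 = S_0(0) = a_0 = 5
y_1 = S_1(0) = a_1 = -5
y_2 = S_1(2) = 1
t_q=2 is in segment 1 (τ=1); S_1(τ)=-21/4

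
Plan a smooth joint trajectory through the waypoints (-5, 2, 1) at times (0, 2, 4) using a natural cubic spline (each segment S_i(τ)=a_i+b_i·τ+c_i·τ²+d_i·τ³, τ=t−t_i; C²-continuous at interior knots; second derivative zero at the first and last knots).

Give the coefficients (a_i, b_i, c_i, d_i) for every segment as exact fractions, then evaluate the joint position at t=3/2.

Δ: Δ0=7/2, Δ1=-1/2
row 1: diag=8, rhs=-24; c'=1/4, d'=-3
back: M1=-3
M: M0=0, M1=-3, M2=0
seg 0: a=-5, c=M0/2=0, d=(M1−M0)/(6·2)=-1/4, b=Δ0−h0·(2M0+M1)/6=9/2
seg 1: a=2, c=M1/2=-3/2, d=(M2−M1)/(6·2)=1/4, b=Δ1−h1·(2M1+M2)/6=3/2
t_q=3/2 → seg 0, τ=3/2; S=-5+9/2·τ+0·τ²+-1/4·τ³=29/32

  seg 0: a=-5 b=9/2 c=0 d=-1/4
  seg 1: a=2 b=3/2 c=-3/2 d=1/4
S(3/2) = 29/32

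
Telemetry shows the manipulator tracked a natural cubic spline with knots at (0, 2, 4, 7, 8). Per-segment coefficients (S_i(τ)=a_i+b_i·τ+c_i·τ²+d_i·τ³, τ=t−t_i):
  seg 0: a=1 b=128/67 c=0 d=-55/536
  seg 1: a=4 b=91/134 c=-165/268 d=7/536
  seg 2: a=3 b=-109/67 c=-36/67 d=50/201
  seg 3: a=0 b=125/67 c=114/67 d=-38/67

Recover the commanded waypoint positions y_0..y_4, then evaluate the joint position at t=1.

y_0 = S_0(0) = a_0 = 1
y_1 = S_1(0) = a_1 = 4
y_2 = S_2(0) = a_2 = 3
y_3 = S_3(0) = a_3 = 0
y_4 = S_3(1) = 3
t_q=1 is in segment 0 (τ=1); S_0(τ)=1505/536

y_0=1 y_1=4 y_2=3 y_3=0 y_4=3
S(1) = 1505/536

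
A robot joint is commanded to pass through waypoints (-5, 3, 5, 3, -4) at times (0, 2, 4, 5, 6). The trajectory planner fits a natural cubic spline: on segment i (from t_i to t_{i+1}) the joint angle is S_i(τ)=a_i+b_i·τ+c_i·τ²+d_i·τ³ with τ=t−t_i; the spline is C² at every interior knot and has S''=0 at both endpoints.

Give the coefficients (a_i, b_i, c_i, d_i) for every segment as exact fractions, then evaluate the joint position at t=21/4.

  seg 0: a=-5 b=391/84 c=0 d=-55/336
  seg 1: a=3 b=113/42 c=-55/56 d=23/336
  seg 2: a=5 b=-5/12 c=-4/7 d=-85/84
  seg 3: a=3 b=-193/42 c=-101/28 d=101/84
S(21/4) = 421/256

Δ: Δ0=4, Δ1=1, Δ2=-2, Δ3=-7
row 1: diag=8, rhs=-18; c'=1/4, d'=-9/4
row 2: denom=6−2·1/4=11/2; d'=(-18−2·-9/4)/(11/2)=-27/11
row 3: denom=4−1·2/11=42/11; d'=(-30−1·-27/11)/(42/11)=-101/14
back: M3=-101/14
back: M2=-27/11−2/11·-101/14=-8/7
back: M1=-9/4−1/4·-8/7=-55/28
M: M0=0, M1=-55/28, M2=-8/7, M3=-101/14, M4=0
seg 0: a=-5, c=M0/2=0, d=(M1−M0)/(6·2)=-55/336, b=Δ0−h0·(2M0+M1)/6=391/84
seg 1: a=3, c=M1/2=-55/56, d=(M2−M1)/(6·2)=23/336, b=Δ1−h1·(2M1+M2)/6=113/42
seg 2: a=5, c=M2/2=-4/7, d=(M3−M2)/(6·1)=-85/84, b=Δ2−h2·(2M2+M3)/6=-5/12
seg 3: a=3, c=M3/2=-101/28, d=(M4−M3)/(6·1)=101/84, b=Δ3−h3·(2M3+M4)/6=-193/42
t_q=21/4 → seg 3, τ=1/4; S=3+-193/42·τ+-101/28·τ²+101/84·τ³=421/256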